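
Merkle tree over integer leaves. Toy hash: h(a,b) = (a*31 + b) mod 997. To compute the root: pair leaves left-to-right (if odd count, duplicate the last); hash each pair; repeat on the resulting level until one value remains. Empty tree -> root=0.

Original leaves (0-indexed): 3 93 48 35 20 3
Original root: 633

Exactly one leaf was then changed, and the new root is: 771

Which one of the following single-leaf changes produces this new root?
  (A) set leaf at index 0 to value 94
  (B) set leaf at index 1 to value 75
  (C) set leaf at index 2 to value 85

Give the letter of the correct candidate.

Original leaves: [3, 93, 48, 35, 20, 3]
Target new root: 771
Try each candidate change and compute the resulting root:
Candidate A: set leaf[0] = 94 -> leaves = [94, 93, 48, 35, 20, 3]
  L0: [94, 93, 48, 35, 20, 3]
  L1: h(94,93)=(94*31+93)%997=16 h(48,35)=(48*31+35)%997=526 h(20,3)=(20*31+3)%997=623 -> [16, 526, 623]
  L2: h(16,526)=(16*31+526)%997=25 h(623,623)=(623*31+623)%997=993 -> [25, 993]
  L3: h(25,993)=(25*31+993)%997=771 -> [771]
  root = 771 == target 771  ** MATCH **
Candidate B: set leaf[1] = 75 -> leaves = [3, 75, 48, 35, 20, 3]
  L0: [3, 75, 48, 35, 20, 3]
  L1: h(3,75)=(3*31+75)%997=168 h(48,35)=(48*31+35)%997=526 h(20,3)=(20*31+3)%997=623 -> [168, 526, 623]
  L2: h(168,526)=(168*31+526)%997=749 h(623,623)=(623*31+623)%997=993 -> [749, 993]
  L3: h(749,993)=(749*31+993)%997=284 -> [284]
  root = 284 != target 771
Candidate C: set leaf[2] = 85 -> leaves = [3, 93, 85, 35, 20, 3]
  L0: [3, 93, 85, 35, 20, 3]
  L1: h(3,93)=(3*31+93)%997=186 h(85,35)=(85*31+35)%997=676 h(20,3)=(20*31+3)%997=623 -> [186, 676, 623]
  L2: h(186,676)=(186*31+676)%997=460 h(623,623)=(623*31+623)%997=993 -> [460, 993]
  L3: h(460,993)=(460*31+993)%997=298 -> [298]
  root = 298 != target 771
Candidate A produces the target root.

Answer: A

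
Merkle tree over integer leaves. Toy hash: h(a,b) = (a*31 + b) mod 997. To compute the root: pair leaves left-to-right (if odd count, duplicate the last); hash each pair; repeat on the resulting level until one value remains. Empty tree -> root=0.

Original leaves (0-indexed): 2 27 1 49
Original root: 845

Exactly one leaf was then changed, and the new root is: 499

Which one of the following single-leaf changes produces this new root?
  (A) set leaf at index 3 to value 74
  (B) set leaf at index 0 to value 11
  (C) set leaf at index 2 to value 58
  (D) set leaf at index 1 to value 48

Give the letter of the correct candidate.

Answer: D

Derivation:
Original leaves: [2, 27, 1, 49]
Target new root: 499
Try each candidate change and compute the resulting root:
Candidate A: set leaf[3] = 74 -> leaves = [2, 27, 1, 74]
  L0: [2, 27, 1, 74]
  L1: h(2,27)=(2*31+27)%997=89 h(1,74)=(1*31+74)%997=105 -> [89, 105]
  L2: h(89,105)=(89*31+105)%997=870 -> [870]
  root = 870 != target 499
Candidate B: set leaf[0] = 11 -> leaves = [11, 27, 1, 49]
  L0: [11, 27, 1, 49]
  L1: h(11,27)=(11*31+27)%997=368 h(1,49)=(1*31+49)%997=80 -> [368, 80]
  L2: h(368,80)=(368*31+80)%997=521 -> [521]
  root = 521 != target 499
Candidate C: set leaf[2] = 58 -> leaves = [2, 27, 58, 49]
  L0: [2, 27, 58, 49]
  L1: h(2,27)=(2*31+27)%997=89 h(58,49)=(58*31+49)%997=850 -> [89, 850]
  L2: h(89,850)=(89*31+850)%997=618 -> [618]
  root = 618 != target 499
Candidate D: set leaf[1] = 48 -> leaves = [2, 48, 1, 49]
  L0: [2, 48, 1, 49]
  L1: h(2,48)=(2*31+48)%997=110 h(1,49)=(1*31+49)%997=80 -> [110, 80]
  L2: h(110,80)=(110*31+80)%997=499 -> [499]
  root = 499 == target 499  ** MATCH **
Candidate D produces the target root.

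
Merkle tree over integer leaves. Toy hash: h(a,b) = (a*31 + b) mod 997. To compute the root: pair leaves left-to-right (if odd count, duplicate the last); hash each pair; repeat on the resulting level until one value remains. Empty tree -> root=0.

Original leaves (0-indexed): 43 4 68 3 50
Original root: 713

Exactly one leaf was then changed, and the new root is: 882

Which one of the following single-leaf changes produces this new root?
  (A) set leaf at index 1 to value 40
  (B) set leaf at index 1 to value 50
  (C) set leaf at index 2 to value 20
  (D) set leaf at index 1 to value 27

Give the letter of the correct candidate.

Original leaves: [43, 4, 68, 3, 50]
Target new root: 882
Try each candidate change and compute the resulting root:
Candidate A: set leaf[1] = 40 -> leaves = [43, 40, 68, 3, 50]
  L0: [43, 40, 68, 3, 50]
  L1: h(43,40)=(43*31+40)%997=376 h(68,3)=(68*31+3)%997=117 h(50,50)=(50*31+50)%997=603 -> [376, 117, 603]
  L2: h(376,117)=(376*31+117)%997=806 h(603,603)=(603*31+603)%997=353 -> [806, 353]
  L3: h(806,353)=(806*31+353)%997=414 -> [414]
  root = 414 != target 882
Candidate B: set leaf[1] = 50 -> leaves = [43, 50, 68, 3, 50]
  L0: [43, 50, 68, 3, 50]
  L1: h(43,50)=(43*31+50)%997=386 h(68,3)=(68*31+3)%997=117 h(50,50)=(50*31+50)%997=603 -> [386, 117, 603]
  L2: h(386,117)=(386*31+117)%997=119 h(603,603)=(603*31+603)%997=353 -> [119, 353]
  L3: h(119,353)=(119*31+353)%997=54 -> [54]
  root = 54 != target 882
Candidate C: set leaf[2] = 20 -> leaves = [43, 4, 20, 3, 50]
  L0: [43, 4, 20, 3, 50]
  L1: h(43,4)=(43*31+4)%997=340 h(20,3)=(20*31+3)%997=623 h(50,50)=(50*31+50)%997=603 -> [340, 623, 603]
  L2: h(340,623)=(340*31+623)%997=196 h(603,603)=(603*31+603)%997=353 -> [196, 353]
  L3: h(196,353)=(196*31+353)%997=447 -> [447]
  root = 447 != target 882
Candidate D: set leaf[1] = 27 -> leaves = [43, 27, 68, 3, 50]
  L0: [43, 27, 68, 3, 50]
  L1: h(43,27)=(43*31+27)%997=363 h(68,3)=(68*31+3)%997=117 h(50,50)=(50*31+50)%997=603 -> [363, 117, 603]
  L2: h(363,117)=(363*31+117)%997=403 h(603,603)=(603*31+603)%997=353 -> [403, 353]
  L3: h(403,353)=(403*31+353)%997=882 -> [882]
  root = 882 == target 882  ** MATCH **
Candidate D produces the target root.

Answer: D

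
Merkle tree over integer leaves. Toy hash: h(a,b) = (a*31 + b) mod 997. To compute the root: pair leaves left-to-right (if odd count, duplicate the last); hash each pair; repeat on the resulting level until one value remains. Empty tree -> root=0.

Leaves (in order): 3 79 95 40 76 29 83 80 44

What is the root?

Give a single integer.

L0: [3, 79, 95, 40, 76, 29, 83, 80, 44]
L1: h(3,79)=(3*31+79)%997=172 h(95,40)=(95*31+40)%997=991 h(76,29)=(76*31+29)%997=391 h(83,80)=(83*31+80)%997=659 h(44,44)=(44*31+44)%997=411 -> [172, 991, 391, 659, 411]
L2: h(172,991)=(172*31+991)%997=341 h(391,659)=(391*31+659)%997=816 h(411,411)=(411*31+411)%997=191 -> [341, 816, 191]
L3: h(341,816)=(341*31+816)%997=420 h(191,191)=(191*31+191)%997=130 -> [420, 130]
L4: h(420,130)=(420*31+130)%997=189 -> [189]

Answer: 189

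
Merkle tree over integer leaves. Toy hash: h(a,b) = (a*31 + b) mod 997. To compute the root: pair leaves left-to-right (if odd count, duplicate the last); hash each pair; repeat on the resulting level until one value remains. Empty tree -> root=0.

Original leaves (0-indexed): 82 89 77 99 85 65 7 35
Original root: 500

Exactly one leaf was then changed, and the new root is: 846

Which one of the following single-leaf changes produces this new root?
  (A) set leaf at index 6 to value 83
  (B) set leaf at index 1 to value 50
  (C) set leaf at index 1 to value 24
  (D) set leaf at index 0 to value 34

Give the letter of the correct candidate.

Original leaves: [82, 89, 77, 99, 85, 65, 7, 35]
Target new root: 846
Try each candidate change and compute the resulting root:
Candidate A: set leaf[6] = 83 -> leaves = [82, 89, 77, 99, 85, 65, 83, 35]
  L0: [82, 89, 77, 99, 85, 65, 83, 35]
  L1: h(82,89)=(82*31+89)%997=637 h(77,99)=(77*31+99)%997=492 h(85,65)=(85*31+65)%997=706 h(83,35)=(83*31+35)%997=614 -> [637, 492, 706, 614]
  L2: h(637,492)=(637*31+492)%997=299 h(706,614)=(706*31+614)%997=566 -> [299, 566]
  L3: h(299,566)=(299*31+566)%997=862 -> [862]
  root = 862 != target 846
Candidate B: set leaf[1] = 50 -> leaves = [82, 50, 77, 99, 85, 65, 7, 35]
  L0: [82, 50, 77, 99, 85, 65, 7, 35]
  L1: h(82,50)=(82*31+50)%997=598 h(77,99)=(77*31+99)%997=492 h(85,65)=(85*31+65)%997=706 h(7,35)=(7*31+35)%997=252 -> [598, 492, 706, 252]
  L2: h(598,492)=(598*31+492)%997=87 h(706,252)=(706*31+252)%997=204 -> [87, 204]
  L3: h(87,204)=(87*31+204)%997=907 -> [907]
  root = 907 != target 846
Candidate C: set leaf[1] = 24 -> leaves = [82, 24, 77, 99, 85, 65, 7, 35]
  L0: [82, 24, 77, 99, 85, 65, 7, 35]
  L1: h(82,24)=(82*31+24)%997=572 h(77,99)=(77*31+99)%997=492 h(85,65)=(85*31+65)%997=706 h(7,35)=(7*31+35)%997=252 -> [572, 492, 706, 252]
  L2: h(572,492)=(572*31+492)%997=278 h(706,252)=(706*31+252)%997=204 -> [278, 204]
  L3: h(278,204)=(278*31+204)%997=846 -> [846]
  root = 846 == target 846  ** MATCH **
Candidate D: set leaf[0] = 34 -> leaves = [34, 89, 77, 99, 85, 65, 7, 35]
  L0: [34, 89, 77, 99, 85, 65, 7, 35]
  L1: h(34,89)=(34*31+89)%997=146 h(77,99)=(77*31+99)%997=492 h(85,65)=(85*31+65)%997=706 h(7,35)=(7*31+35)%997=252 -> [146, 492, 706, 252]
  L2: h(146,492)=(146*31+492)%997=33 h(706,252)=(706*31+252)%997=204 -> [33, 204]
  L3: h(33,204)=(33*31+204)%997=230 -> [230]
  root = 230 != target 846
Candidate C produces the target root.

Answer: C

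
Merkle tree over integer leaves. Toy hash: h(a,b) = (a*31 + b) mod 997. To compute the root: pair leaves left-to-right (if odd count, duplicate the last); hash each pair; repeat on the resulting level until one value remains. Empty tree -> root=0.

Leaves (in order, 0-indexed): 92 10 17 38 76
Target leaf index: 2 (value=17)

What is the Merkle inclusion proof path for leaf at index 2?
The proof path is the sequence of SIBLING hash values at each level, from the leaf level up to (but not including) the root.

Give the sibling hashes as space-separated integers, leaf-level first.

Answer: 38 868 58

Derivation:
L0 (leaves): [92, 10, 17, 38, 76], target index=2
L1: h(92,10)=(92*31+10)%997=868 [pair 0] h(17,38)=(17*31+38)%997=565 [pair 1] h(76,76)=(76*31+76)%997=438 [pair 2] -> [868, 565, 438]
  Sibling for proof at L0: 38
L2: h(868,565)=(868*31+565)%997=554 [pair 0] h(438,438)=(438*31+438)%997=58 [pair 1] -> [554, 58]
  Sibling for proof at L1: 868
L3: h(554,58)=(554*31+58)%997=283 [pair 0] -> [283]
  Sibling for proof at L2: 58
Root: 283
Proof path (sibling hashes from leaf to root): [38, 868, 58]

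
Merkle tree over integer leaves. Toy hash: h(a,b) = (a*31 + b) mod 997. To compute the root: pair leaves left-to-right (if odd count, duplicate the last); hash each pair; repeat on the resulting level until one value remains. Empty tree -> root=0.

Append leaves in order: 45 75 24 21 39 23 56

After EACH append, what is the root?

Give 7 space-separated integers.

Answer: 45 473 476 473 761 249 809

Derivation:
After append 45 (leaves=[45]):
  L0: [45]
  root=45
After append 75 (leaves=[45, 75]):
  L0: [45, 75]
  L1: h(45,75)=(45*31+75)%997=473 -> [473]
  root=473
After append 24 (leaves=[45, 75, 24]):
  L0: [45, 75, 24]
  L1: h(45,75)=(45*31+75)%997=473 h(24,24)=(24*31+24)%997=768 -> [473, 768]
  L2: h(473,768)=(473*31+768)%997=476 -> [476]
  root=476
After append 21 (leaves=[45, 75, 24, 21]):
  L0: [45, 75, 24, 21]
  L1: h(45,75)=(45*31+75)%997=473 h(24,21)=(24*31+21)%997=765 -> [473, 765]
  L2: h(473,765)=(473*31+765)%997=473 -> [473]
  root=473
After append 39 (leaves=[45, 75, 24, 21, 39]):
  L0: [45, 75, 24, 21, 39]
  L1: h(45,75)=(45*31+75)%997=473 h(24,21)=(24*31+21)%997=765 h(39,39)=(39*31+39)%997=251 -> [473, 765, 251]
  L2: h(473,765)=(473*31+765)%997=473 h(251,251)=(251*31+251)%997=56 -> [473, 56]
  L3: h(473,56)=(473*31+56)%997=761 -> [761]
  root=761
After append 23 (leaves=[45, 75, 24, 21, 39, 23]):
  L0: [45, 75, 24, 21, 39, 23]
  L1: h(45,75)=(45*31+75)%997=473 h(24,21)=(24*31+21)%997=765 h(39,23)=(39*31+23)%997=235 -> [473, 765, 235]
  L2: h(473,765)=(473*31+765)%997=473 h(235,235)=(235*31+235)%997=541 -> [473, 541]
  L3: h(473,541)=(473*31+541)%997=249 -> [249]
  root=249
After append 56 (leaves=[45, 75, 24, 21, 39, 23, 56]):
  L0: [45, 75, 24, 21, 39, 23, 56]
  L1: h(45,75)=(45*31+75)%997=473 h(24,21)=(24*31+21)%997=765 h(39,23)=(39*31+23)%997=235 h(56,56)=(56*31+56)%997=795 -> [473, 765, 235, 795]
  L2: h(473,765)=(473*31+765)%997=473 h(235,795)=(235*31+795)%997=104 -> [473, 104]
  L3: h(473,104)=(473*31+104)%997=809 -> [809]
  root=809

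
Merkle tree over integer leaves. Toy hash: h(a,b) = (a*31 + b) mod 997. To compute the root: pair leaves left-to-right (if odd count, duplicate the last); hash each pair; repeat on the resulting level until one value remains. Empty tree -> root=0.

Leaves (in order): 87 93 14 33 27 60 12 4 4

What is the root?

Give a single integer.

Answer: 894

Derivation:
L0: [87, 93, 14, 33, 27, 60, 12, 4, 4]
L1: h(87,93)=(87*31+93)%997=796 h(14,33)=(14*31+33)%997=467 h(27,60)=(27*31+60)%997=897 h(12,4)=(12*31+4)%997=376 h(4,4)=(4*31+4)%997=128 -> [796, 467, 897, 376, 128]
L2: h(796,467)=(796*31+467)%997=218 h(897,376)=(897*31+376)%997=267 h(128,128)=(128*31+128)%997=108 -> [218, 267, 108]
L3: h(218,267)=(218*31+267)%997=46 h(108,108)=(108*31+108)%997=465 -> [46, 465]
L4: h(46,465)=(46*31+465)%997=894 -> [894]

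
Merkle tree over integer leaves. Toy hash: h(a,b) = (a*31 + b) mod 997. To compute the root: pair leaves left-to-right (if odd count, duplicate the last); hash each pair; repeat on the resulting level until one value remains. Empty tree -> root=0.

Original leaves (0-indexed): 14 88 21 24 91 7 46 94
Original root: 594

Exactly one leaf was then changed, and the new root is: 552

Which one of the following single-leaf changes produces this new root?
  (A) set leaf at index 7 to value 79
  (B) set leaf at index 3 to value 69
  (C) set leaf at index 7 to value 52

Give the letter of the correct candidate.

Answer: C

Derivation:
Original leaves: [14, 88, 21, 24, 91, 7, 46, 94]
Target new root: 552
Try each candidate change and compute the resulting root:
Candidate A: set leaf[7] = 79 -> leaves = [14, 88, 21, 24, 91, 7, 46, 79]
  L0: [14, 88, 21, 24, 91, 7, 46, 79]
  L1: h(14,88)=(14*31+88)%997=522 h(21,24)=(21*31+24)%997=675 h(91,7)=(91*31+7)%997=834 h(46,79)=(46*31+79)%997=508 -> [522, 675, 834, 508]
  L2: h(522,675)=(522*31+675)%997=905 h(834,508)=(834*31+508)%997=440 -> [905, 440]
  L3: h(905,440)=(905*31+440)%997=579 -> [579]
  root = 579 != target 552
Candidate B: set leaf[3] = 69 -> leaves = [14, 88, 21, 69, 91, 7, 46, 94]
  L0: [14, 88, 21, 69, 91, 7, 46, 94]
  L1: h(14,88)=(14*31+88)%997=522 h(21,69)=(21*31+69)%997=720 h(91,7)=(91*31+7)%997=834 h(46,94)=(46*31+94)%997=523 -> [522, 720, 834, 523]
  L2: h(522,720)=(522*31+720)%997=950 h(834,523)=(834*31+523)%997=455 -> [950, 455]
  L3: h(950,455)=(950*31+455)%997=992 -> [992]
  root = 992 != target 552
Candidate C: set leaf[7] = 52 -> leaves = [14, 88, 21, 24, 91, 7, 46, 52]
  L0: [14, 88, 21, 24, 91, 7, 46, 52]
  L1: h(14,88)=(14*31+88)%997=522 h(21,24)=(21*31+24)%997=675 h(91,7)=(91*31+7)%997=834 h(46,52)=(46*31+52)%997=481 -> [522, 675, 834, 481]
  L2: h(522,675)=(522*31+675)%997=905 h(834,481)=(834*31+481)%997=413 -> [905, 413]
  L3: h(905,413)=(905*31+413)%997=552 -> [552]
  root = 552 == target 552  ** MATCH **
Candidate C produces the target root.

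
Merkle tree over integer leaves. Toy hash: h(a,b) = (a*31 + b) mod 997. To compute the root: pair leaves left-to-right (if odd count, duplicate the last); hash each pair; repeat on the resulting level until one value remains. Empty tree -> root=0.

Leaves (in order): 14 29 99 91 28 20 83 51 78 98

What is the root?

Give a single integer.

Answer: 295

Derivation:
L0: [14, 29, 99, 91, 28, 20, 83, 51, 78, 98]
L1: h(14,29)=(14*31+29)%997=463 h(99,91)=(99*31+91)%997=169 h(28,20)=(28*31+20)%997=888 h(83,51)=(83*31+51)%997=630 h(78,98)=(78*31+98)%997=522 -> [463, 169, 888, 630, 522]
L2: h(463,169)=(463*31+169)%997=564 h(888,630)=(888*31+630)%997=242 h(522,522)=(522*31+522)%997=752 -> [564, 242, 752]
L3: h(564,242)=(564*31+242)%997=777 h(752,752)=(752*31+752)%997=136 -> [777, 136]
L4: h(777,136)=(777*31+136)%997=295 -> [295]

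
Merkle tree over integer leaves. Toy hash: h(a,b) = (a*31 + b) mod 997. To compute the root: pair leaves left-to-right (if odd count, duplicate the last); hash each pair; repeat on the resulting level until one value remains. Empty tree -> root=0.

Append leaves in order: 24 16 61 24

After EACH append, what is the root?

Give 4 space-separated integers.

After append 24 (leaves=[24]):
  L0: [24]
  root=24
After append 16 (leaves=[24, 16]):
  L0: [24, 16]
  L1: h(24,16)=(24*31+16)%997=760 -> [760]
  root=760
After append 61 (leaves=[24, 16, 61]):
  L0: [24, 16, 61]
  L1: h(24,16)=(24*31+16)%997=760 h(61,61)=(61*31+61)%997=955 -> [760, 955]
  L2: h(760,955)=(760*31+955)%997=587 -> [587]
  root=587
After append 24 (leaves=[24, 16, 61, 24]):
  L0: [24, 16, 61, 24]
  L1: h(24,16)=(24*31+16)%997=760 h(61,24)=(61*31+24)%997=918 -> [760, 918]
  L2: h(760,918)=(760*31+918)%997=550 -> [550]
  root=550

Answer: 24 760 587 550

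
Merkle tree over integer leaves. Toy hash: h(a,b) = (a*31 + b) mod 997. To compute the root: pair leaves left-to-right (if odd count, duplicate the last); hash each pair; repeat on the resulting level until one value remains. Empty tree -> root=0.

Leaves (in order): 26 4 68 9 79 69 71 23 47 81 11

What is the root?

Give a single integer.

L0: [26, 4, 68, 9, 79, 69, 71, 23, 47, 81, 11]
L1: h(26,4)=(26*31+4)%997=810 h(68,9)=(68*31+9)%997=123 h(79,69)=(79*31+69)%997=524 h(71,23)=(71*31+23)%997=230 h(47,81)=(47*31+81)%997=541 h(11,11)=(11*31+11)%997=352 -> [810, 123, 524, 230, 541, 352]
L2: h(810,123)=(810*31+123)%997=308 h(524,230)=(524*31+230)%997=522 h(541,352)=(541*31+352)%997=174 -> [308, 522, 174]
L3: h(308,522)=(308*31+522)%997=100 h(174,174)=(174*31+174)%997=583 -> [100, 583]
L4: h(100,583)=(100*31+583)%997=692 -> [692]

Answer: 692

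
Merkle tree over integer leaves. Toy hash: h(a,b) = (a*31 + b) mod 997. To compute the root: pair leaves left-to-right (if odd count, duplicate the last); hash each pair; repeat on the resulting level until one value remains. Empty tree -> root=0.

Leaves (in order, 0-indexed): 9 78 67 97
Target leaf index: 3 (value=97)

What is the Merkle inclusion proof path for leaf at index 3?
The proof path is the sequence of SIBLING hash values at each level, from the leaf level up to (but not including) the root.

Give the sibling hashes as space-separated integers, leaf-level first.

Answer: 67 357

Derivation:
L0 (leaves): [9, 78, 67, 97], target index=3
L1: h(9,78)=(9*31+78)%997=357 [pair 0] h(67,97)=(67*31+97)%997=180 [pair 1] -> [357, 180]
  Sibling for proof at L0: 67
L2: h(357,180)=(357*31+180)%997=280 [pair 0] -> [280]
  Sibling for proof at L1: 357
Root: 280
Proof path (sibling hashes from leaf to root): [67, 357]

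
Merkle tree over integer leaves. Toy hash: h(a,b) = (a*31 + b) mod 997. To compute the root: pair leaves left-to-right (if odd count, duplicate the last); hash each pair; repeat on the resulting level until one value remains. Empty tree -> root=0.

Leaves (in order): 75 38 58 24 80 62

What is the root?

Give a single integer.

L0: [75, 38, 58, 24, 80, 62]
L1: h(75,38)=(75*31+38)%997=369 h(58,24)=(58*31+24)%997=825 h(80,62)=(80*31+62)%997=548 -> [369, 825, 548]
L2: h(369,825)=(369*31+825)%997=300 h(548,548)=(548*31+548)%997=587 -> [300, 587]
L3: h(300,587)=(300*31+587)%997=914 -> [914]

Answer: 914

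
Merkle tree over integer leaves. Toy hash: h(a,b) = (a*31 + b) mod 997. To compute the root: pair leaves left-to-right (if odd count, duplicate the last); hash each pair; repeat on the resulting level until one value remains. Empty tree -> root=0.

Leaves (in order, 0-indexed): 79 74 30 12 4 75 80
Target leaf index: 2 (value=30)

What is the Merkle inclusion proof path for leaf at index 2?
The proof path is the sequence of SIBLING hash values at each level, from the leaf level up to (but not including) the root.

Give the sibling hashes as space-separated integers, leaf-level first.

Answer: 12 529 753

Derivation:
L0 (leaves): [79, 74, 30, 12, 4, 75, 80], target index=2
L1: h(79,74)=(79*31+74)%997=529 [pair 0] h(30,12)=(30*31+12)%997=942 [pair 1] h(4,75)=(4*31+75)%997=199 [pair 2] h(80,80)=(80*31+80)%997=566 [pair 3] -> [529, 942, 199, 566]
  Sibling for proof at L0: 12
L2: h(529,942)=(529*31+942)%997=392 [pair 0] h(199,566)=(199*31+566)%997=753 [pair 1] -> [392, 753]
  Sibling for proof at L1: 529
L3: h(392,753)=(392*31+753)%997=941 [pair 0] -> [941]
  Sibling for proof at L2: 753
Root: 941
Proof path (sibling hashes from leaf to root): [12, 529, 753]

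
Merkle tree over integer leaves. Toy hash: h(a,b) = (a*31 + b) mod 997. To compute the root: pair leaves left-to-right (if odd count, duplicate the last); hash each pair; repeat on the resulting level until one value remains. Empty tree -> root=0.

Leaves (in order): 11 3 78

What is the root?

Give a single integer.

L0: [11, 3, 78]
L1: h(11,3)=(11*31+3)%997=344 h(78,78)=(78*31+78)%997=502 -> [344, 502]
L2: h(344,502)=(344*31+502)%997=199 -> [199]

Answer: 199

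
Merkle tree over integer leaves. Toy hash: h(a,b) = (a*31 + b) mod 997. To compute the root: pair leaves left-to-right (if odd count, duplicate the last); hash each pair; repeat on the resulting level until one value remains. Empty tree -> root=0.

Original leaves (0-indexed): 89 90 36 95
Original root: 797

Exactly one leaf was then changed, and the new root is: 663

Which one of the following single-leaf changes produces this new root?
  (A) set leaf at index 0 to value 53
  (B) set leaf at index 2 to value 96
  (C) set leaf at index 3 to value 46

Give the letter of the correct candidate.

Answer: B

Derivation:
Original leaves: [89, 90, 36, 95]
Target new root: 663
Try each candidate change and compute the resulting root:
Candidate A: set leaf[0] = 53 -> leaves = [53, 90, 36, 95]
  L0: [53, 90, 36, 95]
  L1: h(53,90)=(53*31+90)%997=736 h(36,95)=(36*31+95)%997=214 -> [736, 214]
  L2: h(736,214)=(736*31+214)%997=99 -> [99]
  root = 99 != target 663
Candidate B: set leaf[2] = 96 -> leaves = [89, 90, 96, 95]
  L0: [89, 90, 96, 95]
  L1: h(89,90)=(89*31+90)%997=855 h(96,95)=(96*31+95)%997=80 -> [855, 80]
  L2: h(855,80)=(855*31+80)%997=663 -> [663]
  root = 663 == target 663  ** MATCH **
Candidate C: set leaf[3] = 46 -> leaves = [89, 90, 36, 46]
  L0: [89, 90, 36, 46]
  L1: h(89,90)=(89*31+90)%997=855 h(36,46)=(36*31+46)%997=165 -> [855, 165]
  L2: h(855,165)=(855*31+165)%997=748 -> [748]
  root = 748 != target 663
Candidate B produces the target root.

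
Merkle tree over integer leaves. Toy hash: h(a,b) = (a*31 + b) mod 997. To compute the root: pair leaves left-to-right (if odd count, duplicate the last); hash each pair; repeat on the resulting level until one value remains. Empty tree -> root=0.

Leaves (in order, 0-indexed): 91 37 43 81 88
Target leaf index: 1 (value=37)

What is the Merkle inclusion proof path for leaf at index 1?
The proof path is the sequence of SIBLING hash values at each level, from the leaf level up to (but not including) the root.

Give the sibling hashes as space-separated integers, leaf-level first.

Answer: 91 417 382

Derivation:
L0 (leaves): [91, 37, 43, 81, 88], target index=1
L1: h(91,37)=(91*31+37)%997=864 [pair 0] h(43,81)=(43*31+81)%997=417 [pair 1] h(88,88)=(88*31+88)%997=822 [pair 2] -> [864, 417, 822]
  Sibling for proof at L0: 91
L2: h(864,417)=(864*31+417)%997=282 [pair 0] h(822,822)=(822*31+822)%997=382 [pair 1] -> [282, 382]
  Sibling for proof at L1: 417
L3: h(282,382)=(282*31+382)%997=151 [pair 0] -> [151]
  Sibling for proof at L2: 382
Root: 151
Proof path (sibling hashes from leaf to root): [91, 417, 382]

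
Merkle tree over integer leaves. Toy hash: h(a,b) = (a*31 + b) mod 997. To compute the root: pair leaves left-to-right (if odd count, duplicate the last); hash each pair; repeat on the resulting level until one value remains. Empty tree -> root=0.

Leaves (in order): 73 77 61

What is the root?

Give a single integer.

L0: [73, 77, 61]
L1: h(73,77)=(73*31+77)%997=346 h(61,61)=(61*31+61)%997=955 -> [346, 955]
L2: h(346,955)=(346*31+955)%997=714 -> [714]

Answer: 714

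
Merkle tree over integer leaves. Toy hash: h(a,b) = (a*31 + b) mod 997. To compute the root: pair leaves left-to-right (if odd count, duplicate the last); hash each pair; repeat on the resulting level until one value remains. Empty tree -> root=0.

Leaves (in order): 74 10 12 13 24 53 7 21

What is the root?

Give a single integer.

Answer: 795

Derivation:
L0: [74, 10, 12, 13, 24, 53, 7, 21]
L1: h(74,10)=(74*31+10)%997=310 h(12,13)=(12*31+13)%997=385 h(24,53)=(24*31+53)%997=797 h(7,21)=(7*31+21)%997=238 -> [310, 385, 797, 238]
L2: h(310,385)=(310*31+385)%997=25 h(797,238)=(797*31+238)%997=20 -> [25, 20]
L3: h(25,20)=(25*31+20)%997=795 -> [795]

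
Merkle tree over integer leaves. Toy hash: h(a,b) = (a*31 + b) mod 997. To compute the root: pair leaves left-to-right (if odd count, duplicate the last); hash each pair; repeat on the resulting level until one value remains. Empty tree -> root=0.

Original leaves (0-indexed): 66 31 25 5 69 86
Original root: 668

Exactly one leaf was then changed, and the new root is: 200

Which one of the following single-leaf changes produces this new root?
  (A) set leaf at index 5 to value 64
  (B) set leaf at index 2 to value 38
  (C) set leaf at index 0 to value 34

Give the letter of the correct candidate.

Answer: B

Derivation:
Original leaves: [66, 31, 25, 5, 69, 86]
Target new root: 200
Try each candidate change and compute the resulting root:
Candidate A: set leaf[5] = 64 -> leaves = [66, 31, 25, 5, 69, 64]
  L0: [66, 31, 25, 5, 69, 64]
  L1: h(66,31)=(66*31+31)%997=83 h(25,5)=(25*31+5)%997=780 h(69,64)=(69*31+64)%997=209 -> [83, 780, 209]
  L2: h(83,780)=(83*31+780)%997=362 h(209,209)=(209*31+209)%997=706 -> [362, 706]
  L3: h(362,706)=(362*31+706)%997=961 -> [961]
  root = 961 != target 200
Candidate B: set leaf[2] = 38 -> leaves = [66, 31, 38, 5, 69, 86]
  L0: [66, 31, 38, 5, 69, 86]
  L1: h(66,31)=(66*31+31)%997=83 h(38,5)=(38*31+5)%997=186 h(69,86)=(69*31+86)%997=231 -> [83, 186, 231]
  L2: h(83,186)=(83*31+186)%997=765 h(231,231)=(231*31+231)%997=413 -> [765, 413]
  L3: h(765,413)=(765*31+413)%997=200 -> [200]
  root = 200 == target 200  ** MATCH **
Candidate C: set leaf[0] = 34 -> leaves = [34, 31, 25, 5, 69, 86]
  L0: [34, 31, 25, 5, 69, 86]
  L1: h(34,31)=(34*31+31)%997=88 h(25,5)=(25*31+5)%997=780 h(69,86)=(69*31+86)%997=231 -> [88, 780, 231]
  L2: h(88,780)=(88*31+780)%997=517 h(231,231)=(231*31+231)%997=413 -> [517, 413]
  L3: h(517,413)=(517*31+413)%997=488 -> [488]
  root = 488 != target 200
Candidate B produces the target root.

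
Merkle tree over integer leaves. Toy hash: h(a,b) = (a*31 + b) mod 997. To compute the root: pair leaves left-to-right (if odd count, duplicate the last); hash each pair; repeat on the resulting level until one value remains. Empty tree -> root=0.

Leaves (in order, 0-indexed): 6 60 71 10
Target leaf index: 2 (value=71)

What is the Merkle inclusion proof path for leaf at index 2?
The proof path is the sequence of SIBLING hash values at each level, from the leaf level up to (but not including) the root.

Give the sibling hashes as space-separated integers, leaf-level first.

Answer: 10 246

Derivation:
L0 (leaves): [6, 60, 71, 10], target index=2
L1: h(6,60)=(6*31+60)%997=246 [pair 0] h(71,10)=(71*31+10)%997=217 [pair 1] -> [246, 217]
  Sibling for proof at L0: 10
L2: h(246,217)=(246*31+217)%997=864 [pair 0] -> [864]
  Sibling for proof at L1: 246
Root: 864
Proof path (sibling hashes from leaf to root): [10, 246]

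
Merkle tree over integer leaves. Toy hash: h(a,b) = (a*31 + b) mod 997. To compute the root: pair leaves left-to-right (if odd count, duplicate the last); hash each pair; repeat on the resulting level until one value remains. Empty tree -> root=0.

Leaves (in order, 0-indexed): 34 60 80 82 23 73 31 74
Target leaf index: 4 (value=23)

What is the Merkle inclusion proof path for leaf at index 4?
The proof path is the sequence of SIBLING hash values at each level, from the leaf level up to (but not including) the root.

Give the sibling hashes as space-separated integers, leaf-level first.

L0 (leaves): [34, 60, 80, 82, 23, 73, 31, 74], target index=4
L1: h(34,60)=(34*31+60)%997=117 [pair 0] h(80,82)=(80*31+82)%997=568 [pair 1] h(23,73)=(23*31+73)%997=786 [pair 2] h(31,74)=(31*31+74)%997=38 [pair 3] -> [117, 568, 786, 38]
  Sibling for proof at L0: 73
L2: h(117,568)=(117*31+568)%997=207 [pair 0] h(786,38)=(786*31+38)%997=476 [pair 1] -> [207, 476]
  Sibling for proof at L1: 38
L3: h(207,476)=(207*31+476)%997=911 [pair 0] -> [911]
  Sibling for proof at L2: 207
Root: 911
Proof path (sibling hashes from leaf to root): [73, 38, 207]

Answer: 73 38 207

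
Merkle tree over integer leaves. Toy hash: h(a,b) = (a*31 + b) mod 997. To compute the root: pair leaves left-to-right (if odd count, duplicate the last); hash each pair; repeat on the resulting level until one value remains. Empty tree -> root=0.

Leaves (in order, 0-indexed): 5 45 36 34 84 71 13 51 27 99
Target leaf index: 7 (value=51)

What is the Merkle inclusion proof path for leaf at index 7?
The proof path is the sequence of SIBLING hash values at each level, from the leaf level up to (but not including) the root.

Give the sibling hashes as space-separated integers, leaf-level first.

Answer: 13 681 371 347

Derivation:
L0 (leaves): [5, 45, 36, 34, 84, 71, 13, 51, 27, 99], target index=7
L1: h(5,45)=(5*31+45)%997=200 [pair 0] h(36,34)=(36*31+34)%997=153 [pair 1] h(84,71)=(84*31+71)%997=681 [pair 2] h(13,51)=(13*31+51)%997=454 [pair 3] h(27,99)=(27*31+99)%997=936 [pair 4] -> [200, 153, 681, 454, 936]
  Sibling for proof at L0: 13
L2: h(200,153)=(200*31+153)%997=371 [pair 0] h(681,454)=(681*31+454)%997=628 [pair 1] h(936,936)=(936*31+936)%997=42 [pair 2] -> [371, 628, 42]
  Sibling for proof at L1: 681
L3: h(371,628)=(371*31+628)%997=165 [pair 0] h(42,42)=(42*31+42)%997=347 [pair 1] -> [165, 347]
  Sibling for proof at L2: 371
L4: h(165,347)=(165*31+347)%997=477 [pair 0] -> [477]
  Sibling for proof at L3: 347
Root: 477
Proof path (sibling hashes from leaf to root): [13, 681, 371, 347]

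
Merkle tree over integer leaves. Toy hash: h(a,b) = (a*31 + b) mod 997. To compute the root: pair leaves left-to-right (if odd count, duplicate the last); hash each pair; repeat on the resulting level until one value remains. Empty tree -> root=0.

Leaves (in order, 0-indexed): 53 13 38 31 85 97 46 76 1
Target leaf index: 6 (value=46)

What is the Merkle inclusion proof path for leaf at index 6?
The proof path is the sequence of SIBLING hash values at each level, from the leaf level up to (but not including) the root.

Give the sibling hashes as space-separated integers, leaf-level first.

Answer: 76 738 701 864

Derivation:
L0 (leaves): [53, 13, 38, 31, 85, 97, 46, 76, 1], target index=6
L1: h(53,13)=(53*31+13)%997=659 [pair 0] h(38,31)=(38*31+31)%997=212 [pair 1] h(85,97)=(85*31+97)%997=738 [pair 2] h(46,76)=(46*31+76)%997=505 [pair 3] h(1,1)=(1*31+1)%997=32 [pair 4] -> [659, 212, 738, 505, 32]
  Sibling for proof at L0: 76
L2: h(659,212)=(659*31+212)%997=701 [pair 0] h(738,505)=(738*31+505)%997=452 [pair 1] h(32,32)=(32*31+32)%997=27 [pair 2] -> [701, 452, 27]
  Sibling for proof at L1: 738
L3: h(701,452)=(701*31+452)%997=249 [pair 0] h(27,27)=(27*31+27)%997=864 [pair 1] -> [249, 864]
  Sibling for proof at L2: 701
L4: h(249,864)=(249*31+864)%997=607 [pair 0] -> [607]
  Sibling for proof at L3: 864
Root: 607
Proof path (sibling hashes from leaf to root): [76, 738, 701, 864]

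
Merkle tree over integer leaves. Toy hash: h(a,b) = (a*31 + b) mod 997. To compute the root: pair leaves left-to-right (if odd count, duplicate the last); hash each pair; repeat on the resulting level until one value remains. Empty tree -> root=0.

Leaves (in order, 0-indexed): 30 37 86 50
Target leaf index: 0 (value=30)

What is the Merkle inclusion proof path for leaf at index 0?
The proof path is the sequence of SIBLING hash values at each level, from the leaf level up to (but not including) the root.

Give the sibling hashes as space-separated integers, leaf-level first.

L0 (leaves): [30, 37, 86, 50], target index=0
L1: h(30,37)=(30*31+37)%997=967 [pair 0] h(86,50)=(86*31+50)%997=722 [pair 1] -> [967, 722]
  Sibling for proof at L0: 37
L2: h(967,722)=(967*31+722)%997=789 [pair 0] -> [789]
  Sibling for proof at L1: 722
Root: 789
Proof path (sibling hashes from leaf to root): [37, 722]

Answer: 37 722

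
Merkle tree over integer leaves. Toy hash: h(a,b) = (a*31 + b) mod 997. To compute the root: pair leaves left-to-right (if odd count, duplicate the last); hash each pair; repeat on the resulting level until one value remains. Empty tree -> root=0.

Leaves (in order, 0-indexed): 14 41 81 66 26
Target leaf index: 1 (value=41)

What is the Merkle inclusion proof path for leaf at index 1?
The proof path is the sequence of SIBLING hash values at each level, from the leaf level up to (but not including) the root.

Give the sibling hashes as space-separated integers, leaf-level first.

Answer: 14 583 702

Derivation:
L0 (leaves): [14, 41, 81, 66, 26], target index=1
L1: h(14,41)=(14*31+41)%997=475 [pair 0] h(81,66)=(81*31+66)%997=583 [pair 1] h(26,26)=(26*31+26)%997=832 [pair 2] -> [475, 583, 832]
  Sibling for proof at L0: 14
L2: h(475,583)=(475*31+583)%997=353 [pair 0] h(832,832)=(832*31+832)%997=702 [pair 1] -> [353, 702]
  Sibling for proof at L1: 583
L3: h(353,702)=(353*31+702)%997=678 [pair 0] -> [678]
  Sibling for proof at L2: 702
Root: 678
Proof path (sibling hashes from leaf to root): [14, 583, 702]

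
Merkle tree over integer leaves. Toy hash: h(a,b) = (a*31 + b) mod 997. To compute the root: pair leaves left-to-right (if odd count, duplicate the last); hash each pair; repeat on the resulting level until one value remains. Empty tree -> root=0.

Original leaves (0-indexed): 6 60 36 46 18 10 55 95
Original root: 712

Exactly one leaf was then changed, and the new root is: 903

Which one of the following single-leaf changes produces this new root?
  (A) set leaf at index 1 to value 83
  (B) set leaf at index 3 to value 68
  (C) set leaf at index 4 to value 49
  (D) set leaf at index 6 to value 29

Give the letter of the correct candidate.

Answer: D

Derivation:
Original leaves: [6, 60, 36, 46, 18, 10, 55, 95]
Target new root: 903
Try each candidate change and compute the resulting root:
Candidate A: set leaf[1] = 83 -> leaves = [6, 83, 36, 46, 18, 10, 55, 95]
  L0: [6, 83, 36, 46, 18, 10, 55, 95]
  L1: h(6,83)=(6*31+83)%997=269 h(36,46)=(36*31+46)%997=165 h(18,10)=(18*31+10)%997=568 h(55,95)=(55*31+95)%997=803 -> [269, 165, 568, 803]
  L2: h(269,165)=(269*31+165)%997=528 h(568,803)=(568*31+803)%997=465 -> [528, 465]
  L3: h(528,465)=(528*31+465)%997=881 -> [881]
  root = 881 != target 903
Candidate B: set leaf[3] = 68 -> leaves = [6, 60, 36, 68, 18, 10, 55, 95]
  L0: [6, 60, 36, 68, 18, 10, 55, 95]
  L1: h(6,60)=(6*31+60)%997=246 h(36,68)=(36*31+68)%997=187 h(18,10)=(18*31+10)%997=568 h(55,95)=(55*31+95)%997=803 -> [246, 187, 568, 803]
  L2: h(246,187)=(246*31+187)%997=834 h(568,803)=(568*31+803)%997=465 -> [834, 465]
  L3: h(834,465)=(834*31+465)%997=397 -> [397]
  root = 397 != target 903
Candidate C: set leaf[4] = 49 -> leaves = [6, 60, 36, 46, 49, 10, 55, 95]
  L0: [6, 60, 36, 46, 49, 10, 55, 95]
  L1: h(6,60)=(6*31+60)%997=246 h(36,46)=(36*31+46)%997=165 h(49,10)=(49*31+10)%997=532 h(55,95)=(55*31+95)%997=803 -> [246, 165, 532, 803]
  L2: h(246,165)=(246*31+165)%997=812 h(532,803)=(532*31+803)%997=346 -> [812, 346]
  L3: h(812,346)=(812*31+346)%997=593 -> [593]
  root = 593 != target 903
Candidate D: set leaf[6] = 29 -> leaves = [6, 60, 36, 46, 18, 10, 29, 95]
  L0: [6, 60, 36, 46, 18, 10, 29, 95]
  L1: h(6,60)=(6*31+60)%997=246 h(36,46)=(36*31+46)%997=165 h(18,10)=(18*31+10)%997=568 h(29,95)=(29*31+95)%997=994 -> [246, 165, 568, 994]
  L2: h(246,165)=(246*31+165)%997=812 h(568,994)=(568*31+994)%997=656 -> [812, 656]
  L3: h(812,656)=(812*31+656)%997=903 -> [903]
  root = 903 == target 903  ** MATCH **
Candidate D produces the target root.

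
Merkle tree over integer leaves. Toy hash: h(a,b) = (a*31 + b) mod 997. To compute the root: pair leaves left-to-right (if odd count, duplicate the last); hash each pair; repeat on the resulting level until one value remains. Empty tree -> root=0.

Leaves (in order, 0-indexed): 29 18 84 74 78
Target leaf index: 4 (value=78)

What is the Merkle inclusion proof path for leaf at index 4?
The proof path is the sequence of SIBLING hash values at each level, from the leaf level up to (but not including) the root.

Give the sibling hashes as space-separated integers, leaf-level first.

Answer: 78 502 198

Derivation:
L0 (leaves): [29, 18, 84, 74, 78], target index=4
L1: h(29,18)=(29*31+18)%997=917 [pair 0] h(84,74)=(84*31+74)%997=684 [pair 1] h(78,78)=(78*31+78)%997=502 [pair 2] -> [917, 684, 502]
  Sibling for proof at L0: 78
L2: h(917,684)=(917*31+684)%997=198 [pair 0] h(502,502)=(502*31+502)%997=112 [pair 1] -> [198, 112]
  Sibling for proof at L1: 502
L3: h(198,112)=(198*31+112)%997=268 [pair 0] -> [268]
  Sibling for proof at L2: 198
Root: 268
Proof path (sibling hashes from leaf to root): [78, 502, 198]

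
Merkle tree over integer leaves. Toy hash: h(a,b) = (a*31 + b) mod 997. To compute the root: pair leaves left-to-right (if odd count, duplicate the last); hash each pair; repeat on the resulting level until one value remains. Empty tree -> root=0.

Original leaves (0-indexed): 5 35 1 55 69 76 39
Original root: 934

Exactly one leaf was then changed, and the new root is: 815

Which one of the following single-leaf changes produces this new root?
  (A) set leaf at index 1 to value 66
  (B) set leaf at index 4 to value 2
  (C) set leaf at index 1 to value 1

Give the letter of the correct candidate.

Original leaves: [5, 35, 1, 55, 69, 76, 39]
Target new root: 815
Try each candidate change and compute the resulting root:
Candidate A: set leaf[1] = 66 -> leaves = [5, 66, 1, 55, 69, 76, 39]
  L0: [5, 66, 1, 55, 69, 76, 39]
  L1: h(5,66)=(5*31+66)%997=221 h(1,55)=(1*31+55)%997=86 h(69,76)=(69*31+76)%997=221 h(39,39)=(39*31+39)%997=251 -> [221, 86, 221, 251]
  L2: h(221,86)=(221*31+86)%997=955 h(221,251)=(221*31+251)%997=123 -> [955, 123]
  L3: h(955,123)=(955*31+123)%997=815 -> [815]
  root = 815 == target 815  ** MATCH **
Candidate B: set leaf[4] = 2 -> leaves = [5, 35, 1, 55, 2, 76, 39]
  L0: [5, 35, 1, 55, 2, 76, 39]
  L1: h(5,35)=(5*31+35)%997=190 h(1,55)=(1*31+55)%997=86 h(2,76)=(2*31+76)%997=138 h(39,39)=(39*31+39)%997=251 -> [190, 86, 138, 251]
  L2: h(190,86)=(190*31+86)%997=991 h(138,251)=(138*31+251)%997=541 -> [991, 541]
  L3: h(991,541)=(991*31+541)%997=355 -> [355]
  root = 355 != target 815
Candidate C: set leaf[1] = 1 -> leaves = [5, 1, 1, 55, 69, 76, 39]
  L0: [5, 1, 1, 55, 69, 76, 39]
  L1: h(5,1)=(5*31+1)%997=156 h(1,55)=(1*31+55)%997=86 h(69,76)=(69*31+76)%997=221 h(39,39)=(39*31+39)%997=251 -> [156, 86, 221, 251]
  L2: h(156,86)=(156*31+86)%997=934 h(221,251)=(221*31+251)%997=123 -> [934, 123]
  L3: h(934,123)=(934*31+123)%997=164 -> [164]
  root = 164 != target 815
Candidate A produces the target root.

Answer: A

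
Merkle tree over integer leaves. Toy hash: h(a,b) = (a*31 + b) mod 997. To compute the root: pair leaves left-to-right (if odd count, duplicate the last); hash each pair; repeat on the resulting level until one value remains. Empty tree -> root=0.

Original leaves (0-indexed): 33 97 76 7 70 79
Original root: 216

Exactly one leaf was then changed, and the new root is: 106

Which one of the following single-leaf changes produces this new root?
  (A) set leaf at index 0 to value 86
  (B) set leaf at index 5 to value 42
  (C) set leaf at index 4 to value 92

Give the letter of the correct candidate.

Original leaves: [33, 97, 76, 7, 70, 79]
Target new root: 106
Try each candidate change and compute the resulting root:
Candidate A: set leaf[0] = 86 -> leaves = [86, 97, 76, 7, 70, 79]
  L0: [86, 97, 76, 7, 70, 79]
  L1: h(86,97)=(86*31+97)%997=769 h(76,7)=(76*31+7)%997=369 h(70,79)=(70*31+79)%997=255 -> [769, 369, 255]
  L2: h(769,369)=(769*31+369)%997=280 h(255,255)=(255*31+255)%997=184 -> [280, 184]
  L3: h(280,184)=(280*31+184)%997=888 -> [888]
  root = 888 != target 106
Candidate B: set leaf[5] = 42 -> leaves = [33, 97, 76, 7, 70, 42]
  L0: [33, 97, 76, 7, 70, 42]
  L1: h(33,97)=(33*31+97)%997=123 h(76,7)=(76*31+7)%997=369 h(70,42)=(70*31+42)%997=218 -> [123, 369, 218]
  L2: h(123,369)=(123*31+369)%997=194 h(218,218)=(218*31+218)%997=994 -> [194, 994]
  L3: h(194,994)=(194*31+994)%997=29 -> [29]
  root = 29 != target 106
Candidate C: set leaf[4] = 92 -> leaves = [33, 97, 76, 7, 92, 79]
  L0: [33, 97, 76, 7, 92, 79]
  L1: h(33,97)=(33*31+97)%997=123 h(76,7)=(76*31+7)%997=369 h(92,79)=(92*31+79)%997=937 -> [123, 369, 937]
  L2: h(123,369)=(123*31+369)%997=194 h(937,937)=(937*31+937)%997=74 -> [194, 74]
  L3: h(194,74)=(194*31+74)%997=106 -> [106]
  root = 106 == target 106  ** MATCH **
Candidate C produces the target root.

Answer: C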